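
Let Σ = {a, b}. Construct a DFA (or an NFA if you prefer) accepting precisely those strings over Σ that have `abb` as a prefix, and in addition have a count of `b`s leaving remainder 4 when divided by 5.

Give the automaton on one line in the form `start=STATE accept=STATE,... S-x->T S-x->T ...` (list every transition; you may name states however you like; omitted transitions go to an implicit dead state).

start=q0 accept=q6 q0-a->q1 q0-b->q2 q1-a->q2 q1-b->q3 q2-a->q2 q2-b->q2 q3-a->q2 q3-b->q4 q4-a->q4 q4-b->q5 q5-a->q5 q5-b->q6 q6-a->q6 q6-b->q7 q7-a->q7 q7-b->q8 q8-a->q8 q8-b->q4

Run two small machines in parallel and take their product. One (5 states) tracks whether the input so far still matches the prefix `abb`; the other (5 states) tracks the count of `b`s modulo 5. Each combined state is a pair, one component from each; accept when both components accept. Minimizing collapses redundant product states.
9 states suffice.
        a   b  
>  q0   q1  q2 
   q1   q2  q3 
   q2   q2  q2 
   q3   q2  q4 
   q4   q4  q5 
   q5   q5  q6 
 * q6   q6  q7 
   q7   q7  q8 
   q8   q8  q4 
(> = start, * = accepting)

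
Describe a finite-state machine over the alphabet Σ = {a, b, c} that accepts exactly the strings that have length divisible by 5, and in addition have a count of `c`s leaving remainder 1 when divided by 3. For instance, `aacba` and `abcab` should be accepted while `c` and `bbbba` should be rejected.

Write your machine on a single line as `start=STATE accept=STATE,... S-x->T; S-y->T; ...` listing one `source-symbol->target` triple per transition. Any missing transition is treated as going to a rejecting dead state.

start=S0; accept=S12; S0-a->S1; S0-b->S1; S0-c->S2; S1-a->S3; S1-b->S3; S1-c->S4; S2-a->S4; S2-b->S4; S2-c->S5; S3-a->S6; S3-b->S6; S3-c->S7; S4-a->S7; S4-b->S7; S4-c->S8; S5-a->S8; S5-b->S8; S5-c->S6; S6-a->S9; S6-b->S9; S6-c->S10; S7-a->S10; S7-b->S10; S7-c->S11; S8-a->S11; S8-b->S11; S8-c->S9; S9-a->S0; S9-b->S0; S9-c->S12; S10-a->S12; S10-b->S12; S10-c->S13; S11-a->S13; S11-b->S13; S11-c->S0; S12-a->S2; S12-b->S2; S12-c->S14; S13-a->S14; S13-b->S14; S13-c->S1; S14-a->S5; S14-b->S5; S14-c->S3

Build one automaton per condition and run them in lockstep. One (5 states) tracks the input length modulo 5; the other (3 states) tracks the count of `c`s modulo 3. Each combined state is a pair, one component from each; accept when both components accept.
With 15 states:
          a    b    c  
>  S0     S1   S1   S2 
   S1     S3   S3   S4 
   S2     S4   S4   S5 
   S3     S6   S6   S7 
   S4     S7   S7   S8 
   S5     S8   S8   S6 
   S6     S9   S9  S10 
   S7    S10  S10  S11 
   S8    S11  S11   S9 
   S9     S0   S0  S12 
   S10   S12  S12  S13 
   S11   S13  S13   S0 
 * S12    S2   S2  S14 
   S13   S14  S14   S1 
   S14    S5   S5   S3 
(> = start, * = accepting)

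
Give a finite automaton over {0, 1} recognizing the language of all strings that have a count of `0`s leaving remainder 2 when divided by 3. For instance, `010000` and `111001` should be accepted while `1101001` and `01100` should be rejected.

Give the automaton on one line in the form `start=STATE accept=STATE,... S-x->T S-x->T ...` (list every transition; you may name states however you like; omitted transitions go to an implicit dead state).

start=A accept=C A-0->B A-1->A B-0->C B-1->B C-0->A C-1->C

The only thing that matters is how many `0`s have appeared, reduced mod 3. Use one state per residue: A for 0, …, C for 2. Reading `0` moves to the next residue; anything else stays put. C is accepting.
A 3-state machine:
       0  1 
>  A   B  A 
   B   C  B 
 * C   A  C 
(> = start, * = accepting)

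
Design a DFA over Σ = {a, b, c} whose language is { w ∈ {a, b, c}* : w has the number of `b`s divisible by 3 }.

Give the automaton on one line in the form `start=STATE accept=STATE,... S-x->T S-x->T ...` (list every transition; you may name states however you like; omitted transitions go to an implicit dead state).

Keep the running count of `b`s modulo 3: each `b` advances along the cycle q0 → q1 → q2 → q0 while other symbols loop. Accept at q0.
        a   b   c  
>* q0   q0  q1  q0 
   q1   q1  q2  q1 
   q2   q2  q0  q2 
(> = start, * = accepting)

start=q0 accept=q0 q0-a->q0 q0-b->q1 q0-c->q0 q1-a->q1 q1-b->q2 q1-c->q1 q2-a->q2 q2-b->q0 q2-c->q2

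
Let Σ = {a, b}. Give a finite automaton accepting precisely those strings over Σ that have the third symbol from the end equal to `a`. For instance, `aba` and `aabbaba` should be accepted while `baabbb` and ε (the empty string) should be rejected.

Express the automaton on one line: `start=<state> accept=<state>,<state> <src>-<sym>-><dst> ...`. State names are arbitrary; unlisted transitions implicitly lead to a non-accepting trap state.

Because acceptance depends on a position counted from the end, the machine has to buffer the most recent 3 symbols. Make each state the string of the last up-to-3 symbols read; on input `x` shift the window left and append `x`. Accept when the buffered window has length 3 and begins with `a`.
15 states suffice.
          a    b  
>  S0     S1   S2 
   S1     S3   S4 
   S2     S5   S6 
   S3     S7   S8 
   S4     S9  S10 
   S5    S11  S12 
   S6    S13  S14 
 * S7     S7   S8 
 * S8     S9  S10 
 * S9    S11  S12 
 * S10   S13  S14 
   S11    S7   S8 
   S12    S9  S10 
   S13   S11  S12 
   S14   S13  S14 
(> = start, * = accepting)

start=S0 accept=S7,S8,S9,S10 S0-a->S1 S0-b->S2 S1-a->S3 S1-b->S4 S2-a->S5 S2-b->S6 S3-a->S7 S3-b->S8 S4-a->S9 S4-b->S10 S5-a->S11 S5-b->S12 S6-a->S13 S6-b->S14 S7-a->S7 S7-b->S8 S8-a->S9 S8-b->S10 S9-a->S11 S9-b->S12 S10-a->S13 S10-b->S14 S11-a->S7 S11-b->S8 S12-a->S9 S12-b->S10 S13-a->S11 S13-b->S12 S14-a->S13 S14-b->S14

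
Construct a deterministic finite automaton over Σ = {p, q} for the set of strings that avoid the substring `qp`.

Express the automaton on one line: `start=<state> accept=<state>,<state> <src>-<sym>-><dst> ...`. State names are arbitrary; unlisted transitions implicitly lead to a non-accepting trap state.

start=s0 accept=s0,s1 s0-p->s0 s0-q->s1 s1-p->s2 s1-q->s1 s2-p->s2 s2-q->s2

This is the complement of 'contains `qp`'. Use the same substring-matching states — s0 through s2 holding how much of `qp` has just been matched — but flip the accepting set: everything except the trap s2 accepts.
A 3-state machine:
        p   q  
>* s0   s0  s1 
 * s1   s2  s1 
   s2   s2  s2 
(> = start, * = accepting)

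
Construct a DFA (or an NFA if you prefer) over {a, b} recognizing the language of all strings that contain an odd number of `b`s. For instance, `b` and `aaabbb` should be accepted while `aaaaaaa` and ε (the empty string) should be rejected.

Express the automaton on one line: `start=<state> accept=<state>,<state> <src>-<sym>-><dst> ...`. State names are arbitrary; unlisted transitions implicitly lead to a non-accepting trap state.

Keep the running count of `b`s modulo 2: each `b` advances along the cycle q0 → q1 → q0 while other symbols loop. Accept at q1.
With 2 states:
        a   b  
>  q0   q0  q1 
 * q1   q1  q0 
(> = start, * = accepting)

start=q0 accept=q1 q0-a->q0 q0-b->q1 q1-a->q1 q1-b->q0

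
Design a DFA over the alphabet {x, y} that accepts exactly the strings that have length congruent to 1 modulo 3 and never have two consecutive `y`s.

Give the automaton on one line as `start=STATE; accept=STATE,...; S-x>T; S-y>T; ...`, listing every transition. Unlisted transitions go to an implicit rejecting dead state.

Run two small machines in parallel and take their product. One (3 states) tracks the input length modulo 3; the other (3 states) tracks partial matches of the forbidden pattern `yy`. Each combined state is a pair, one component from each; accept when both components accept. Equivalent product states are then merged.
A 7-state machine:
       x  y 
>  A   B  C 
 * B   D  E 
 * C   D  F 
   D   A  G 
   E   A  F 
   F   F  F 
   G   B  F 
(> = start, * = accepting)

start=A; accept=B,C; A-x>B; A-y>C; B-x>D; B-y>E; C-x>D; C-y>F; D-x>A; D-y>G; E-x>A; E-y>F; F-x>F; F-y>F; G-x>B; G-y>F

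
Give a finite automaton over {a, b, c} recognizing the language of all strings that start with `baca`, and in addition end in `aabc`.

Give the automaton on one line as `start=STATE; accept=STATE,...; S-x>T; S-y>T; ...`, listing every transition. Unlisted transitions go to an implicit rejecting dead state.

start=q0; accept=q9; q0-a>q1; q0-b>q2; q0-c>q1; q1-a>q1; q1-b>q1; q1-c>q1; q2-a>q3; q2-b>q1; q2-c>q1; q3-a>q1; q3-b>q1; q3-c>q4; q4-a>q5; q4-b>q1; q4-c>q1; q5-a>q6; q5-b>q7; q5-c>q7; q6-a>q6; q6-b>q8; q6-c>q7; q7-a>q5; q7-b>q7; q7-c>q7; q8-a>q5; q8-b>q7; q8-c>q9; q9-a>q5; q9-b>q7; q9-c>q7

Run two small machines in parallel and take their product. The first has 6 states tracking whether the input so far still matches the prefix `baca`; the second has 5 states tracking how much of the suffix `aabc` has currently been matched. A product state is a pair (one from each), accepting exactly when both do. After merging equivalent states the machine shrinks.
A 10-state machine:
        a   b   c  
>  q0   q1  q2  q1 
   q1   q1  q1  q1 
   q2   q3  q1  q1 
   q3   q1  q1  q4 
   q4   q5  q1  q1 
   q5   q6  q7  q7 
   q6   q6  q8  q7 
   q7   q5  q7  q7 
   q8   q5  q7  q9 
 * q9   q5  q7  q7 
(> = start, * = accepting)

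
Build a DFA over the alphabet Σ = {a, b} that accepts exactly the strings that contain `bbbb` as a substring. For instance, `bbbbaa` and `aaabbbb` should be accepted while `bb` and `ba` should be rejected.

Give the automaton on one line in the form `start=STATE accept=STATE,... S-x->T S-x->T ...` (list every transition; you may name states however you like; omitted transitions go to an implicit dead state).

start=q0 accept=q4 q0-a->q0 q0-b->q1 q1-a->q0 q1-b->q2 q2-a->q0 q2-b->q3 q3-a->q0 q3-b->q4 q4-a->q4 q4-b->q4

Track how much of `bbbb` has been matched so far: state q0 is no progress, q4 is the absorbing accept state reached once `bbbb` has occurred. Intermediate states record partial matches; on a mismatch, fall back to the longest reusable overlap.
5 states suffice.
        a   b  
>  q0   q0  q1 
   q1   q0  q2 
   q2   q0  q3 
   q3   q0  q4 
 * q4   q4  q4 
(> = start, * = accepting)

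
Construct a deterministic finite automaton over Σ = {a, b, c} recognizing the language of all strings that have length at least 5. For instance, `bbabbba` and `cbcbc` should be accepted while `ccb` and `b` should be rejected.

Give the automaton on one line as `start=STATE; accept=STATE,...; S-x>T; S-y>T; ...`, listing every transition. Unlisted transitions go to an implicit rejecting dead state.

start=S0; accept=S5,S6; S0-a>S1; S0-b>S1; S0-c>S1; S1-a>S2; S1-b>S2; S1-c>S2; S2-a>S3; S2-b>S3; S2-c>S3; S3-a>S4; S3-b>S4; S3-c>S4; S4-a>S5; S4-b>S5; S4-c>S5; S5-a>S6; S5-b>S6; S5-c>S6; S6-a>S6; S6-b>S6; S6-c>S6

Count input length up to 6: every symbol moves from S0 toward S6, which means 'more than 5' and absorbs. Accept from {S5, S6}.
7 states suffice.
        a   b   c  
>  S0   S1  S1  S1 
   S1   S2  S2  S2 
   S2   S3  S3  S3 
   S3   S4  S4  S4 
   S4   S5  S5  S5 
 * S5   S6  S6  S6 
 * S6   S6  S6  S6 
(> = start, * = accepting)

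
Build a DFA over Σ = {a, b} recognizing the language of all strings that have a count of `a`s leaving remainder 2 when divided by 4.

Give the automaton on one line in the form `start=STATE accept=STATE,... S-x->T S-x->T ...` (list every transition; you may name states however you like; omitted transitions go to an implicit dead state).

start=s0 accept=s2 s0-a->s1 s0-b->s0 s1-a->s2 s1-b->s1 s2-a->s3 s2-b->s2 s3-a->s0 s3-b->s3

Keep the running count of `a`s modulo 4: each `a` advances along the cycle s0 → s1 → s2 → s3 → s0 while other symbols loop. Accept at s2.
4 states suffice.
        a   b  
>  s0   s1  s0 
   s1   s2  s1 
 * s2   s3  s2 
   s3   s0  s3 
(> = start, * = accepting)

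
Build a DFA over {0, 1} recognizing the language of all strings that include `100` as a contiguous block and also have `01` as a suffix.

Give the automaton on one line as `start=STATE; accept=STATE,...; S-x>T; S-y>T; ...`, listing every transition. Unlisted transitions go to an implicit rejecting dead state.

start=q0; accept=q4; q0-0>q0; q0-1>q1; q1-0>q2; q1-1>q1; q2-0>q3; q2-1>q1; q3-0>q3; q3-1>q4; q4-0>q3; q4-1>q5; q5-0>q3; q5-1>q5

Build one automaton per condition and run them in lockstep. One (4 states) tracks whether and how much of `100` has been seen; the other (3 states) tracks how much of the suffix `01` has currently been matched. Each combined state is a pair, one component from each; accept when both components accept. Minimizing collapses redundant product states.
        0   1  
>  q0   q0  q1 
   q1   q2  q1 
   q2   q3  q1 
   q3   q3  q4 
 * q4   q3  q5 
   q5   q3  q5 
(> = start, * = accepting)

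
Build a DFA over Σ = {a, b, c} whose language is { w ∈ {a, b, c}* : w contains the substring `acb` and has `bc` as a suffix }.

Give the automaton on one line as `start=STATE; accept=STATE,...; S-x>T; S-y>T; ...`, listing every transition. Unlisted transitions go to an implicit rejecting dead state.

Handle the two conditions separately and then intersect. The first has 4 states tracking whether and how much of `acb` has been seen; the second has 3 states tracking how much of the suffix `bc` has currently been matched. A product state is a pair (one from each), accepting exactly when both do. Equivalent product states are then merged.
A 6-state machine:
        a   b   c  
>  S0   S1  S0  S0 
   S1   S1  S0  S2 
   S2   S1  S3  S0 
   S3   S4  S3  S5 
   S4   S4  S3  S4 
 * S5   S4  S3  S4 
(> = start, * = accepting)

start=S0; accept=S5; S0-a>S1; S0-b>S0; S0-c>S0; S1-a>S1; S1-b>S0; S1-c>S2; S2-a>S1; S2-b>S3; S2-c>S0; S3-a>S4; S3-b>S3; S3-c>S5; S4-a>S4; S4-b>S3; S4-c>S4; S5-a>S4; S5-b>S3; S5-c>S4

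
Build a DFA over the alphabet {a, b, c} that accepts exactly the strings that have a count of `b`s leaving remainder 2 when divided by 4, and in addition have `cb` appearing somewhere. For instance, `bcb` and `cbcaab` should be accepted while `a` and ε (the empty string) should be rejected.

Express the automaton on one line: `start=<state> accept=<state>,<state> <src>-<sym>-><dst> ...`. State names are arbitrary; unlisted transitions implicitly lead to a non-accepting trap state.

start=S0 accept=S8 S0-a->S0 S0-b->S1 S0-c->S2 S1-a->S1 S1-b->S3 S1-c->S4 S2-a->S0 S2-b->S5 S2-c->S2 S3-a->S3 S3-b->S6 S3-c->S7 S4-a->S1 S4-b->S8 S4-c->S4 S5-a->S5 S5-b->S8 S5-c->S5 S6-a->S6 S6-b->S0 S6-c->S9 S7-a->S3 S7-b->S10 S7-c->S7 S8-a->S8 S8-b->S10 S8-c->S8 S9-a->S6 S9-b->S11 S9-c->S9 S10-a->S10 S10-b->S11 S10-c->S10 S11-a->S11 S11-b->S5 S11-c->S11

Run two small machines in parallel and take their product. The first has 4 states tracking the count of `b`s modulo 4; the second has 3 states tracking whether and how much of `cb` has been seen. A product state is a pair (one from each), accepting exactly when both do.
A 12-state machine:
          a    b    c  
>  S0     S0   S1   S2 
   S1     S1   S3   S4 
   S2     S0   S5   S2 
   S3     S3   S6   S7 
   S4     S1   S8   S4 
   S5     S5   S8   S5 
   S6     S6   S0   S9 
   S7     S3  S10   S7 
 * S8     S8  S10   S8 
   S9     S6  S11   S9 
   S10   S10  S11  S10 
   S11   S11   S5  S11 
(> = start, * = accepting)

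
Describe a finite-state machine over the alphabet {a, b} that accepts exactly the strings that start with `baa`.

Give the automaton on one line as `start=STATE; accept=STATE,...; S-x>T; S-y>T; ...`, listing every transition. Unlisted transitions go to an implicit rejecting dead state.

Check the first 3 symbols one by one: q0 through q2 record how many have matched `baa` so far; any wrong symbol goes to the dead state q4. After all 3 match we enter the accepting sink q3.
A 5-state machine:
        a   b  
>  q0   q4  q1 
   q1   q2  q4 
   q2   q3  q4 
 * q3   q3  q3 
   q4   q4  q4 
(> = start, * = accepting)

start=q0; accept=q3; q0-a>q4; q0-b>q1; q1-a>q2; q1-b>q4; q2-a>q3; q2-b>q4; q3-a>q3; q3-b>q3; q4-a>q4; q4-b>q4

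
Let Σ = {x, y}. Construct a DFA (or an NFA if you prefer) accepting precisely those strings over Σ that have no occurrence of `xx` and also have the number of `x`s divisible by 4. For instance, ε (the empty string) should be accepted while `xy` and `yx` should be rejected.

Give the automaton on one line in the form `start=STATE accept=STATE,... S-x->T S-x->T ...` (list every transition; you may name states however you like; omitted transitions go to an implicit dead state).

Run two small machines in parallel and take their product. The first has 3 states tracking partial matches of the forbidden pattern `xx`; the second has 4 states tracking the count of `x`s modulo 4. A product state is a pair (one from each), accepting exactly when both do. Minimizing collapses redundant product states.
        x   y  
>* s0   s1  s0 
   s1   s2  s3 
   s2   s2  s2 
   s3   s4  s3 
   s4   s2  s5 
   s5   s6  s5 
   s6   s2  s7 
   s7   s8  s7 
 * s8   s2  s0 
(> = start, * = accepting)

start=s0 accept=s0,s8 s0-x->s1 s0-y->s0 s1-x->s2 s1-y->s3 s2-x->s2 s2-y->s2 s3-x->s4 s3-y->s3 s4-x->s2 s4-y->s5 s5-x->s6 s5-y->s5 s6-x->s2 s6-y->s7 s7-x->s8 s7-y->s7 s8-x->s2 s8-y->s0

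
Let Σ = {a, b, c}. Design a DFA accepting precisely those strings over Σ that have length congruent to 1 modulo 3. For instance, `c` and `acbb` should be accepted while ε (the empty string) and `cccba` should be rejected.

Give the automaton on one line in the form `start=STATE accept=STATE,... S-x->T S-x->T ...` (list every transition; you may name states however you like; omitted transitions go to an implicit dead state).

Only the length mod 3 matters, so use a 3-cycle: from any state, every input symbol moves to the next state, wrapping q2 back to q0. Mark q1 accepting.
        a   b   c  
>  q0   q1  q1  q1 
 * q1   q2  q2  q2 
   q2   q0  q0  q0 
(> = start, * = accepting)

start=q0 accept=q1 q0-a->q1 q0-b->q1 q0-c->q1 q1-a->q2 q1-b->q2 q1-c->q2 q2-a->q0 q2-b->q0 q2-c->q0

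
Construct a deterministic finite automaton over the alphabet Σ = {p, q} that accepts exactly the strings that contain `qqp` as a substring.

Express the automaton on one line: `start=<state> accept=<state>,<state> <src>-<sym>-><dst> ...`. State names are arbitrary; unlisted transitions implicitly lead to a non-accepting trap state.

States s0..s2 record the length of the longest prefix of `qqp` that matches the current input suffix. Reaching s3 means `qqp` has been seen, and we stay there forever. Accept from s3.
4 states suffice.
        p   q  
>  s0   s0  s1 
   s1   s0  s2 
   s2   s3  s2 
 * s3   s3  s3 
(> = start, * = accepting)

start=s0 accept=s3 s0-p->s0 s0-q->s1 s1-p->s0 s1-q->s2 s2-p->s3 s2-q->s2 s3-p->s3 s3-q->s3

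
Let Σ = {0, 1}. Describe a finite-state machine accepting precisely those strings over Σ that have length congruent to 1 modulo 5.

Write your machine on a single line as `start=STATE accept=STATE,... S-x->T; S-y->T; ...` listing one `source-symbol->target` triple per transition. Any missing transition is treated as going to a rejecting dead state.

Only the length mod 5 matters, so use a 5-cycle: from any state, every input symbol moves to the next state, wrapping E back to A. Mark B accepting.
       0  1 
>  A   B  B 
 * B   C  C 
   C   D  D 
   D   E  E 
   E   A  A 
(> = start, * = accepting)

start=A; accept=B; A-0->B; A-1->B; B-0->C; B-1->C; C-0->D; C-1->D; D-0->E; D-1->E; E-0->A; E-1->A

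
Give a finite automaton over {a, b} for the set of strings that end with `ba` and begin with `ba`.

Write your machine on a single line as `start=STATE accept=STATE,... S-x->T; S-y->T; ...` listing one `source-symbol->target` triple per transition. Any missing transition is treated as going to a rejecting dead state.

start=q0; accept=q4; q0-a->q1; q0-b->q2; q1-a->q1; q1-b->q3; q2-a->q4; q2-b->q3; q3-a->q5; q3-b->q3; q4-a->q6; q4-b->q7; q5-a->q1; q5-b->q3; q6-a->q6; q6-b->q7; q7-a->q4; q7-b->q7

Build one automaton per condition and run them in lockstep. One (3 states) tracks how much of the suffix `ba` has currently been matched; the other (4 states) tracks whether the input so far still matches the prefix `ba`. Each combined state is a pair, one component from each; accept when both components accept.
        a   b  
>  q0   q1  q2 
   q1   q1  q3 
   q2   q4  q3 
   q3   q5  q3 
 * q4   q6  q7 
   q5   q1  q3 
   q6   q6  q7 
   q7   q4  q7 
(> = start, * = accepting)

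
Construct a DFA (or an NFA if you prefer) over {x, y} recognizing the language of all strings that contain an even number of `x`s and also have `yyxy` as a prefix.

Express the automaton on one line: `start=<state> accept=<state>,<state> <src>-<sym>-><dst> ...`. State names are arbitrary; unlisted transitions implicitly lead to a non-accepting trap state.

start=S0 accept=S6 S0-x->S1 S0-y->S2 S1-x->S1 S1-y->S1 S2-x->S1 S2-y->S3 S3-x->S4 S3-y->S1 S4-x->S1 S4-y->S5 S5-x->S6 S5-y->S5 S6-x->S5 S6-y->S6

Run two small machines in parallel and take their product. One (2 states) tracks the count of `x`s modulo 2; the other (6 states) tracks whether the input so far still matches the prefix `yyxy`. Each combined state is a pair, one component from each; accept when both components accept. Minimizing collapses redundant product states.
7 states suffice.
        x   y  
>  S0   S1  S2 
   S1   S1  S1 
   S2   S1  S3 
   S3   S4  S1 
   S4   S1  S5 
   S5   S6  S5 
 * S6   S5  S6 
(> = start, * = accepting)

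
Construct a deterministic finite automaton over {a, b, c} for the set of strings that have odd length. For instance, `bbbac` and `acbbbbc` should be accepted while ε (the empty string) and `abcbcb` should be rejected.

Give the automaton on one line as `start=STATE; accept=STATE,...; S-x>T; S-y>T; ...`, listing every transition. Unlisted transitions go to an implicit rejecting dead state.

Count input length modulo 2: every symbol advances one step around the cycle s0 → s1 → s0. Accept at s1.
        a   b   c  
>  s0   s1  s1  s1 
 * s1   s0  s0  s0 
(> = start, * = accepting)

start=s0; accept=s1; s0-a>s1; s0-b>s1; s0-c>s1; s1-a>s0; s1-b>s0; s1-c>s0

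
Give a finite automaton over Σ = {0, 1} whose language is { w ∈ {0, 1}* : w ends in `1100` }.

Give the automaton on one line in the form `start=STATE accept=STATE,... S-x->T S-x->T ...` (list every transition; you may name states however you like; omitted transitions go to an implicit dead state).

Remember how much of `1100` the current input suffix matches. State A means no match yet; B means the last symbol is `1`; C means the last 2 symbols are `11`; D means the last 3 symbols are `110`; E means the last 4 symbols are `1100`. Only E accepts. On a mismatch, fall back to the longest proper suffix that is still a prefix of `1100`.
With 5 states:
       0  1 
>  A   A  B 
   B   A  C 
   C   D  C 
   D   E  B 
 * E   A  B 
(> = start, * = accepting)

start=A accept=E A-0->A A-1->B B-0->A B-1->C C-0->D C-1->C D-0->E D-1->B E-0->A E-1->B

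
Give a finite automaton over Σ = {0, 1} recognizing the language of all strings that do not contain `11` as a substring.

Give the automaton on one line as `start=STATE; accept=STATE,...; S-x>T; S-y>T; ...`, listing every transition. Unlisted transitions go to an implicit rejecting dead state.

start=A; accept=A,B; A-0>A; A-1>B; B-0>A; B-1>C; C-0>C; C-1>C

Track partial matches of the forbidden pattern `11`. State C is a dead state reached once `11` has occurred; every other state accepts. A means no part of `11` is currently matched.
3 states suffice.
       0  1 
>* A   A  B 
 * B   A  C 
   C   C  C 
(> = start, * = accepting)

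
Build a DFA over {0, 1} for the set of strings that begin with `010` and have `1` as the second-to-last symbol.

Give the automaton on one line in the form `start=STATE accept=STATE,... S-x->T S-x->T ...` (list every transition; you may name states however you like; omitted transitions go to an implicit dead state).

start=q0 accept=q8,q11 q0-0->q1 q0-1->q2 q1-0->q3 q1-1->q4 q2-0->q5 q2-1->q6 q3-0->q3 q3-1->q7 q4-0->q8 q4-1->q6 q5-0->q3 q5-1->q7 q6-0->q5 q6-1->q6 q7-0->q5 q7-1->q6 q8-0->q9 q8-1->q10 q9-0->q9 q9-1->q10 q10-0->q8 q10-1->q11 q11-0->q8 q11-1->q11

Handle the two conditions separately and then intersect. The first has 5 states tracking whether the input so far still matches the prefix `010`; the second has 7 states tracking the last 2 symbols read. A product state is a pair (one from each), accepting exactly when both do.
          0    1  
>  q0     q1   q2 
   q1     q3   q4 
   q2     q5   q6 
   q3     q3   q7 
   q4     q8   q6 
   q5     q3   q7 
   q6     q5   q6 
   q7     q5   q6 
 * q8     q9  q10 
   q9     q9  q10 
   q10    q8  q11 
 * q11    q8  q11 
(> = start, * = accepting)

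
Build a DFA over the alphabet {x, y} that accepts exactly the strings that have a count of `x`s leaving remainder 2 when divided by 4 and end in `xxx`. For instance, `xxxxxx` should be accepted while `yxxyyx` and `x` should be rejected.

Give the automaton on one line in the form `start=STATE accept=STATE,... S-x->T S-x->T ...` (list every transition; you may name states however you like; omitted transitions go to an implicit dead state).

Run two small machines in parallel and take their product. One (4 states) tracks the count of `x`s modulo 4; the other (4 states) tracks how much of the suffix `xxx` has currently been matched. Each combined state is a pair, one component from each; accept when both components accept. After merging equivalent states the machine shrinks.
A 7-state machine:
        x   y  
>  q0   q1  q0 
   q1   q2  q1 
   q2   q3  q2 
   q3   q4  q3 
   q4   q5  q0 
   q5   q6  q1 
 * q6   q3  q2 
(> = start, * = accepting)

start=q0 accept=q6 q0-x->q1 q0-y->q0 q1-x->q2 q1-y->q1 q2-x->q3 q2-y->q2 q3-x->q4 q3-y->q3 q4-x->q5 q4-y->q0 q5-x->q6 q5-y->q1 q6-x->q3 q6-y->q2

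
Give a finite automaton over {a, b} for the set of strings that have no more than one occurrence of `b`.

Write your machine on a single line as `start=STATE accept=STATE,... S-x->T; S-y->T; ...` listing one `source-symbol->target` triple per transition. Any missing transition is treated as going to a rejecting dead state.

Count `b`s, saturating at 2: state q0 means no `b` yet, q1 means one `b` seen, q2 means more than one. Each `b` increments (capped at q2); other symbols loop. Accept from {q0, q1}.
        a   b  
>* q0   q0  q1 
 * q1   q1  q2 
   q2   q2  q2 
(> = start, * = accepting)

start=q0; accept=q0,q1; q0-a->q0; q0-b->q1; q1-a->q1; q1-b->q2; q2-a->q2; q2-b->q2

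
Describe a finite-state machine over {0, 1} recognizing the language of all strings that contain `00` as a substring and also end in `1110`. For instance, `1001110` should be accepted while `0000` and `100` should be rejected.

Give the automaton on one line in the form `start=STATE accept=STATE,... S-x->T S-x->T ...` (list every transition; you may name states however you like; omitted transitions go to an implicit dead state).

Build one automaton per condition and run them in lockstep. The first has 3 states tracking whether and how much of `00` has been seen; the second has 5 states tracking how much of the suffix `1110` has currently been matched. A product state is a pair (one from each), accepting exactly when both do.
With 11 states:
          0    1  
>  S0     S1   S2 
   S1     S3   S2 
   S2     S1   S4 
   S3     S3   S5 
   S4     S1   S6 
   S5     S3   S7 
   S6     S8   S6 
   S7     S3   S9 
   S8     S3   S2 
   S9    S10   S9 
 * S10    S3   S5 
(> = start, * = accepting)

start=S0 accept=S10 S0-0->S1 S0-1->S2 S1-0->S3 S1-1->S2 S2-0->S1 S2-1->S4 S3-0->S3 S3-1->S5 S4-0->S1 S4-1->S6 S5-0->S3 S5-1->S7 S6-0->S8 S6-1->S6 S7-0->S3 S7-1->S9 S8-0->S3 S8-1->S2 S9-0->S10 S9-1->S9 S10-0->S3 S10-1->S5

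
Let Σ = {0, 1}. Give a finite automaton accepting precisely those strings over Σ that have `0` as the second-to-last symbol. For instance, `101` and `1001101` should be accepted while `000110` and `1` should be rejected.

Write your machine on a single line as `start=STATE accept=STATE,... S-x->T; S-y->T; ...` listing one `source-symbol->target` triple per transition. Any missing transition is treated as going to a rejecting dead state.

start=s0; accept=s3,s4; s0-0->s1; s0-1->s2; s1-0->s3; s1-1->s4; s2-0->s5; s2-1->s6; s3-0->s3; s3-1->s4; s4-0->s5; s4-1->s6; s5-0->s3; s5-1->s4; s6-0->s5; s6-1->s6

A DFA must remember the last 2 symbols (since which symbol is second-to-last isn't known until the input ends). Use one state per possible window of the last ≤2 symbols; accept from those whose window starts with `0`.
With 7 states:
        0   1  
>  s0   s1  s2 
   s1   s3  s4 
   s2   s5  s6 
 * s3   s3  s4 
 * s4   s5  s6 
   s5   s3  s4 
   s6   s5  s6 
(> = start, * = accepting)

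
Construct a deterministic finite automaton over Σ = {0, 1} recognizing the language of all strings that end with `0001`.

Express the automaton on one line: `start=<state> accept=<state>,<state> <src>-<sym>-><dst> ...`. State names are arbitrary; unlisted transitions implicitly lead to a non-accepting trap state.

Let each state record the length of the longest suffix of the input read so far that is also a prefix of `0001`. S1 means the last symbol is `0`; S2 means the last 2 symbols are `00`; S3 means the last 3 symbols are `000`; S4 means the last 4 symbols are `0001`. Accept only at S4, where the string currently ends in `0001`.
A 5-state machine:
        0   1  
>  S0   S1  S0 
   S1   S2  S0 
   S2   S3  S0 
   S3   S3  S4 
 * S4   S1  S0 
(> = start, * = accepting)

start=S0 accept=S4 S0-0->S1 S0-1->S0 S1-0->S2 S1-1->S0 S2-0->S3 S2-1->S0 S3-0->S3 S3-1->S4 S4-0->S1 S4-1->S0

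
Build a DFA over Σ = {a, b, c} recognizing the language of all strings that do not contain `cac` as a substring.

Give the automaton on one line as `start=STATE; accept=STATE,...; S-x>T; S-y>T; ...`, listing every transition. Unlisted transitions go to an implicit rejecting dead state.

start=q0; accept=q0,q1,q2; q0-a>q0; q0-b>q0; q0-c>q1; q1-a>q2; q1-b>q0; q1-c>q1; q2-a>q0; q2-b>q0; q2-c>q3; q3-a>q3; q3-b>q3; q3-c>q3

Track partial matches of the forbidden pattern `cac`. State q3 is a dead state reached once `cac` has occurred; every other state accepts. q0 means no part of `cac` is currently matched.
4 states suffice.
        a   b   c  
>* q0   q0  q0  q1 
 * q1   q2  q0  q1 
 * q2   q0  q0  q3 
   q3   q3  q3  q3 
(> = start, * = accepting)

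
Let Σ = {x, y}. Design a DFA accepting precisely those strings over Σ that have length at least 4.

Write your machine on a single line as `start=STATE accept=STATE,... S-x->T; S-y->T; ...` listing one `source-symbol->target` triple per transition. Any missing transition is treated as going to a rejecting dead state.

Count input length up to 5: every symbol moves from S0 toward S5, which means 'more than 4' and absorbs. Accept from {S4, S5}.
        x   y  
>  S0   S1  S1 
   S1   S2  S2 
   S2   S3  S3 
   S3   S4  S4 
 * S4   S5  S5 
 * S5   S5  S5 
(> = start, * = accepting)

start=S0; accept=S4,S5; S0-x->S1; S0-y->S1; S1-x->S2; S1-y->S2; S2-x->S3; S2-y->S3; S3-x->S4; S3-y->S4; S4-x->S5; S4-y->S5; S5-x->S5; S5-y->S5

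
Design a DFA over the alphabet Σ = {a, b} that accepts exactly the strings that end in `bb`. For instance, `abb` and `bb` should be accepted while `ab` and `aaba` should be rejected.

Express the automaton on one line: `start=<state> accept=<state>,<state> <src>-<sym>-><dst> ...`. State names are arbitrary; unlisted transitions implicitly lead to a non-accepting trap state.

start=S0 accept=S2 S0-a->S0 S0-b->S1 S1-a->S0 S1-b->S2 S2-a->S0 S2-b->S2

Remember how much of `bb` the current input suffix matches. State S0 means no match yet; S1 means the last symbol is `b`; S2 means the last 2 symbols are `bb`. Only S2 accepts. On a mismatch, fall back to the longest proper suffix that is still a prefix of `bb`.
        a   b  
>  S0   S0  S1 
   S1   S0  S2 
 * S2   S0  S2 
(> = start, * = accepting)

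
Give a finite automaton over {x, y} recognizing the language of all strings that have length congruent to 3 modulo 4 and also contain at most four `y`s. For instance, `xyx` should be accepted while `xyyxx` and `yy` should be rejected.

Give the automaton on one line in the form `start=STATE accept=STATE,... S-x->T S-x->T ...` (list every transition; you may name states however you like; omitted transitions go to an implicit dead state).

Handle the two conditions separately and then intersect. One (4 states) tracks the input length modulo 4; the other (6 states) tracks the count of `y`s, saturating at 5. Each combined state is a pair, one component from each; accept when both components accept.
With 24 states:
          x    y  
>  q0     q1   q2 
   q1     q3   q4 
   q2     q4   q5 
   q3     q6   q7 
   q4     q7   q8 
   q5     q8   q9 
 * q6     q0  q10 
 * q7    q10  q11 
 * q8    q11  q12 
 * q9    q12  q13 
   q10    q2  q14 
   q11   q14  q15 
   q12   q15  q16 
   q13   q16  q17 
   q14    q5  q18 
   q15   q18  q19 
   q16   q19  q20 
   q17   q20  q20 
   q18    q9  q21 
   q19   q21  q22 
   q20   q22  q22 
 * q21   q13  q23 
   q22   q23  q23 
   q23   q17  q17 
(> = start, * = accepting)

start=q0 accept=q6,q7,q8,q9,q21 q0-x->q1 q0-y->q2 q1-x->q3 q1-y->q4 q2-x->q4 q2-y->q5 q3-x->q6 q3-y->q7 q4-x->q7 q4-y->q8 q5-x->q8 q5-y->q9 q6-x->q0 q6-y->q10 q7-x->q10 q7-y->q11 q8-x->q11 q8-y->q12 q9-x->q12 q9-y->q13 q10-x->q2 q10-y->q14 q11-x->q14 q11-y->q15 q12-x->q15 q12-y->q16 q13-x->q16 q13-y->q17 q14-x->q5 q14-y->q18 q15-x->q18 q15-y->q19 q16-x->q19 q16-y->q20 q17-x->q20 q17-y->q20 q18-x->q9 q18-y->q21 q19-x->q21 q19-y->q22 q20-x->q22 q20-y->q22 q21-x->q13 q21-y->q23 q22-x->q23 q22-y->q23 q23-x->q17 q23-y->q17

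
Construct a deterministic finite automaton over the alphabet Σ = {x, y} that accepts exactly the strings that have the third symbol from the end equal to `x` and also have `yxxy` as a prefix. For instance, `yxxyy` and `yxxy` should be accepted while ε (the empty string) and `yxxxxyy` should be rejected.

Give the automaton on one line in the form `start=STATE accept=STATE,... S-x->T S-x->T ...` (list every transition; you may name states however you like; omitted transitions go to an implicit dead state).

Build one automaton per condition and run them in lockstep. One (15 states) tracks the last 3 symbols read; the other (6 states) tracks whether the input so far still matches the prefix `yxxy`. Each combined state is a pair, one component from each; accept when both components accept. After merging equivalent states the machine shrinks.
13 states suffice.
          x    y  
>  q0     q1   q2 
   q1     q1   q1 
   q2     q3   q1 
   q3     q4   q1 
   q4     q1   q5 
 * q5     q6   q7 
 * q6     q8   q9 
 * q7    q10  q11 
   q8    q12   q5 
   q9     q6   q7 
   q10    q8   q9 
   q11   q10  q11 
 * q12   q12   q5 
(> = start, * = accepting)

start=q0 accept=q5,q6,q7,q12 q0-x->q1 q0-y->q2 q1-x->q1 q1-y->q1 q2-x->q3 q2-y->q1 q3-x->q4 q3-y->q1 q4-x->q1 q4-y->q5 q5-x->q6 q5-y->q7 q6-x->q8 q6-y->q9 q7-x->q10 q7-y->q11 q8-x->q12 q8-y->q5 q9-x->q6 q9-y->q7 q10-x->q8 q10-y->q9 q11-x->q10 q11-y->q11 q12-x->q12 q12-y->q5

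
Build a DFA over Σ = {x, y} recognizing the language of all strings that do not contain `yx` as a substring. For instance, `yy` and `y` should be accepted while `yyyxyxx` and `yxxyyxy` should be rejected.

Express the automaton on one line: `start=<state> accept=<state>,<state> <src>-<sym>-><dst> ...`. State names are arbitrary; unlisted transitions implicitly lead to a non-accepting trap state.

start=q0 accept=q0,q1 q0-x->q0 q0-y->q1 q1-x->q2 q1-y->q1 q2-x->q2 q2-y->q2

Track partial matches of the forbidden pattern `yx`. State q2 is a dead state reached once `yx` has occurred; every other state accepts. q0 means no part of `yx` is currently matched.
A 3-state machine:
        x   y  
>* q0   q0  q1 
 * q1   q2  q1 
   q2   q2  q2 
(> = start, * = accepting)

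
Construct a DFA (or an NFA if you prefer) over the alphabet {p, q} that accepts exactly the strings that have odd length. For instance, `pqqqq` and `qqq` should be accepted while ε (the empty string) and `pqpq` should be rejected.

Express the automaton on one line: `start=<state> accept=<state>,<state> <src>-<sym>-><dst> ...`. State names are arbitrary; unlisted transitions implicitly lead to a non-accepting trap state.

start=S0 accept=S1 S0-p->S1 S0-q->S1 S1-p->S0 S1-q->S0

Count input length modulo 2: every symbol advances one step around the cycle S0 → S1 → S0. Accept at S1.
A 2-state machine:
        p   q  
>  S0   S1  S1 
 * S1   S0  S0 
(> = start, * = accepting)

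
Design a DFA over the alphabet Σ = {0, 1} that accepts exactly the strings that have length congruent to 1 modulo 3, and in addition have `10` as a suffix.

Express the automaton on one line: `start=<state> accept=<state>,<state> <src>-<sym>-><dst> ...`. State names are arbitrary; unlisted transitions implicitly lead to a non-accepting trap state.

start=S0 accept=S8 S0-0->S1 S0-1->S2 S1-0->S3 S1-1->S4 S2-0->S5 S2-1->S4 S3-0->S0 S3-1->S6 S4-0->S7 S4-1->S6 S5-0->S0 S5-1->S6 S6-0->S8 S6-1->S2 S7-0->S1 S7-1->S2 S8-0->S3 S8-1->S4

Run two small machines in parallel and take their product. The first has 3 states tracking the input length modulo 3; the second has 3 states tracking how much of the suffix `10` has currently been matched. A product state is a pair (one from each), accepting exactly when both do.
With 9 states:
        0   1  
>  S0   S1  S2 
   S1   S3  S4 
   S2   S5  S4 
   S3   S0  S6 
   S4   S7  S6 
   S5   S0  S6 
   S6   S8  S2 
   S7   S1  S2 
 * S8   S3  S4 
(> = start, * = accepting)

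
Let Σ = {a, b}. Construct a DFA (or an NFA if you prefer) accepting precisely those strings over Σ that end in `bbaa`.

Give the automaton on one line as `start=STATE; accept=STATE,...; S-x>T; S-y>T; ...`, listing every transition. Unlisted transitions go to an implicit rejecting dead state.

start=q0; accept=q4; q0-a>q0; q0-b>q1; q1-a>q0; q1-b>q2; q2-a>q3; q2-b>q2; q3-a>q4; q3-b>q1; q4-a>q0; q4-b>q1

Remember how much of `bbaa` the current input suffix matches. State q0 means no match yet; q1 means the last symbol is `b`; q2 means the last 2 symbols are `bb`; q3 means the last 3 symbols are `bba`; q4 means the last 4 symbols are `bbaa`. Only q4 accepts. On a mismatch, fall back to the longest proper suffix that is still a prefix of `bbaa`.
        a   b  
>  q0   q0  q1 
   q1   q0  q2 
   q2   q3  q2 
   q3   q4  q1 
 * q4   q0  q1 
(> = start, * = accepting)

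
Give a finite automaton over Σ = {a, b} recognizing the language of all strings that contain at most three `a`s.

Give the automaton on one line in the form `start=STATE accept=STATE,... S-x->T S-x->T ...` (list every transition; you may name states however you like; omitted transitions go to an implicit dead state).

Count `a`s, saturating at 4: states q0 through q3 mean 0 through 3 `a`s seen; q4 means more than 3. Each `a` increments (capped at q4); other symbols loop. Accept from {q0, q1, q2, q3}.
        a   b  
>* q0   q1  q0 
 * q1   q2  q1 
 * q2   q3  q2 
 * q3   q4  q3 
   q4   q4  q4 
(> = start, * = accepting)

start=q0 accept=q0,q1,q2,q3 q0-a->q1 q0-b->q0 q1-a->q2 q1-b->q1 q2-a->q3 q2-b->q2 q3-a->q4 q3-b->q3 q4-a->q4 q4-b->q4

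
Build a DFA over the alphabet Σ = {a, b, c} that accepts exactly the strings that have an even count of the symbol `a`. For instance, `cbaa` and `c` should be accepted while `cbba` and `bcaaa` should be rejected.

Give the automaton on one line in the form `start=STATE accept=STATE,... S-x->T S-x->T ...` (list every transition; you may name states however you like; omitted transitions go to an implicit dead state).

The only thing that matters is how many `a`s have appeared, reduced mod 2. Use one state per residue: S0 for 0, …, S1 for 1. Reading `a` moves to the next residue; anything else stays put. S0 is accepting.
A 2-state machine:
        a   b   c  
>* S0   S1  S0  S0 
   S1   S0  S1  S1 
(> = start, * = accepting)

start=S0 accept=S0 S0-a->S1 S0-b->S0 S0-c->S0 S1-a->S0 S1-b->S1 S1-c->S1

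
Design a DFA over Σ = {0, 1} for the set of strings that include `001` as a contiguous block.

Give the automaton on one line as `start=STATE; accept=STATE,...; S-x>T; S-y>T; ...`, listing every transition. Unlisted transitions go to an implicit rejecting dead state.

start=S0; accept=S3; S0-0>S1; S0-1>S0; S1-0>S2; S1-1>S0; S2-0>S2; S2-1>S3; S3-0>S3; S3-1>S3

Track how much of `001` has been matched so far: state S0 is no progress, S3 is the absorbing accept state reached once `001` has occurred. Intermediate states record partial matches; on a mismatch, fall back to the longest reusable overlap.
4 states suffice.
        0   1  
>  S0   S1  S0 
   S1   S2  S0 
   S2   S2  S3 
 * S3   S3  S3 
(> = start, * = accepting)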